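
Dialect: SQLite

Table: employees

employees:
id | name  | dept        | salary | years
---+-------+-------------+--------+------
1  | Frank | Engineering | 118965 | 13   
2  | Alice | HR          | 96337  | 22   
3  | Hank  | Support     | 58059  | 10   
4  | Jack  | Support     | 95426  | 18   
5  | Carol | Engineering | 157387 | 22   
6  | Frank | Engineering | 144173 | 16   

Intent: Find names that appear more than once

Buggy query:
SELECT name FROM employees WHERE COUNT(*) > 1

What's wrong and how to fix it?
Bug: COUNT(*) is an aggregate and cannot be used in WHERE

Fix: GROUP BY name, then filter groups with HAVING COUNT(*) > 1

Corrected query:
SELECT name FROM employees GROUP BY name HAVING COUNT(*) > 1

Result:
name 
-----
Frank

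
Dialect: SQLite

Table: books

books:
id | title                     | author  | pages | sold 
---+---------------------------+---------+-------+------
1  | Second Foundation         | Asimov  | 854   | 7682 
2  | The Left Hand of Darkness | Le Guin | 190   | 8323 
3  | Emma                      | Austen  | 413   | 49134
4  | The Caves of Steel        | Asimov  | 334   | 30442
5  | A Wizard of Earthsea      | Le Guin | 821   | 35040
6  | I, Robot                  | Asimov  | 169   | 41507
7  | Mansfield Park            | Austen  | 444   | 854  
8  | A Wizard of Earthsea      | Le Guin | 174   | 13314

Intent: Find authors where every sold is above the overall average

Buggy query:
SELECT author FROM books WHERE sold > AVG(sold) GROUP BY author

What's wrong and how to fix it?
Bug: WHERE evaluates per row before aggregation, so AVG() is unavailable

Fix: Use a subquery for AVG and a HAVING MIN(...) filter so the condition holds for every row in the group

Corrected query:
SELECT author FROM books GROUP BY author HAVING MIN(sold) > (SELECT AVG(sold) FROM books)

Result:
(no rows)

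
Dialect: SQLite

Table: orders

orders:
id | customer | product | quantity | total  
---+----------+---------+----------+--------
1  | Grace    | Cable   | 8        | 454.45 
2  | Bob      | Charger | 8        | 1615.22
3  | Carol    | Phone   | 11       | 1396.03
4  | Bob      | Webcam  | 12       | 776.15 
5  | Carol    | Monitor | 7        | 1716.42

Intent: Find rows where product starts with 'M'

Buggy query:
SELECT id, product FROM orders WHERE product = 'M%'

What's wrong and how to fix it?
Bug: '=' compares the literal string including the % character; pattern matching needs LIKE

Fix: Use LIKE for wildcard pattern matching

Corrected query:
SELECT id, product FROM orders WHERE product LIKE 'M%'

Result:
id | product
---+--------
5  | Monitor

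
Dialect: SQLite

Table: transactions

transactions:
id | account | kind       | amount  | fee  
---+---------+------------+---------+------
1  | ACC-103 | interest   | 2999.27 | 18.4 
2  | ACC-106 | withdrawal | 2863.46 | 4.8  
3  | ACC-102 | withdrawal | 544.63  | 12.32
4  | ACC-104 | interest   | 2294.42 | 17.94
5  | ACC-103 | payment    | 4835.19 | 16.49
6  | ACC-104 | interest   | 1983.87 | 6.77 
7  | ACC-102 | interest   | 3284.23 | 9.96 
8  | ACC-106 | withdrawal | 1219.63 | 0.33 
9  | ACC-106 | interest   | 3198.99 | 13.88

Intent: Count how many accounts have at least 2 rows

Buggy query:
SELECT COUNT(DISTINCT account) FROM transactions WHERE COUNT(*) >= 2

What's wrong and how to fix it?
Bug: WHERE filters individual rows, not groups, so a group-level COUNT is invalid there

Fix: Group first with HAVING COUNT(*) >= 2, then COUNT the resulting groups

Corrected query:
SELECT COUNT(*) FROM (SELECT account FROM transactions GROUP BY account HAVING COUNT(*) >= 2)

Result:
COUNT(*)
--------
4       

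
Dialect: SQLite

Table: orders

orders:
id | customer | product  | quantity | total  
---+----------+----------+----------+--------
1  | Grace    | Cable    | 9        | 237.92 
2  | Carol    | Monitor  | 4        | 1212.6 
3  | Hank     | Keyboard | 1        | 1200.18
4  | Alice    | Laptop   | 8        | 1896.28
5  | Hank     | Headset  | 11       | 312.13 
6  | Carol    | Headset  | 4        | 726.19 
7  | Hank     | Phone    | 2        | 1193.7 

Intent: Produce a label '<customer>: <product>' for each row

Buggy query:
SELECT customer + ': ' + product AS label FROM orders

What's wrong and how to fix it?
Bug: '+' is numeric addition; on text columns SQLite converts them to 0 instead of concatenating

Fix: Use the || operator for string concatenation

Corrected query:
SELECT customer || ': ' || product AS label FROM orders

Result:
label         
--------------
Grace: Cable  
Carol: Monitor
Hank: Keyboard
Alice: Laptop 
Hank: Headset 
Carol: Headset
Hank: Phone   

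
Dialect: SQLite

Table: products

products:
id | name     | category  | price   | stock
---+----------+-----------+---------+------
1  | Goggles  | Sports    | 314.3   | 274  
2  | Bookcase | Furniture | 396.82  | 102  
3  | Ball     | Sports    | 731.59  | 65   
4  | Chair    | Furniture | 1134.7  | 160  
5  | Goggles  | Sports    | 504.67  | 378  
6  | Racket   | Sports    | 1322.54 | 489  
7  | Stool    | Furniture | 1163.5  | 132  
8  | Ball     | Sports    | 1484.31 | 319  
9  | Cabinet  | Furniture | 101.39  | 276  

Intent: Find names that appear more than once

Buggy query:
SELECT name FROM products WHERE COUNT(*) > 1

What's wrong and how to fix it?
Bug: WHERE can't reference COUNT(*); aggregates are computed after WHERE

Fix: Group first, then use HAVING for the count condition

Corrected query:
SELECT name FROM products GROUP BY name HAVING COUNT(*) > 1

Result:
name   
-------
Ball   
Goggles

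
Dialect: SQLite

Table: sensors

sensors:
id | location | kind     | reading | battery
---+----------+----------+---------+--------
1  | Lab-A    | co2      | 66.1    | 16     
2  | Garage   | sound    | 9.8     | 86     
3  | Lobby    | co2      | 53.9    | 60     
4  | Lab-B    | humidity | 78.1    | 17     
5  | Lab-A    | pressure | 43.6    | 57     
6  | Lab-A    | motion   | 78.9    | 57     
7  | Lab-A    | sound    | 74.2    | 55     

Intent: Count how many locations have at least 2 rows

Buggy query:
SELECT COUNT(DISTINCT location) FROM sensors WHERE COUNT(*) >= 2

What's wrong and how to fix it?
Bug: COUNT(*) cannot appear in WHERE; the per-group count doesn't exist yet

Fix: Group first with HAVING COUNT(*) >= 2, then COUNT the resulting groups

Corrected query:
SELECT COUNT(*) FROM (SELECT location FROM sensors GROUP BY location HAVING COUNT(*) >= 2)

Result:
COUNT(*)
--------
1       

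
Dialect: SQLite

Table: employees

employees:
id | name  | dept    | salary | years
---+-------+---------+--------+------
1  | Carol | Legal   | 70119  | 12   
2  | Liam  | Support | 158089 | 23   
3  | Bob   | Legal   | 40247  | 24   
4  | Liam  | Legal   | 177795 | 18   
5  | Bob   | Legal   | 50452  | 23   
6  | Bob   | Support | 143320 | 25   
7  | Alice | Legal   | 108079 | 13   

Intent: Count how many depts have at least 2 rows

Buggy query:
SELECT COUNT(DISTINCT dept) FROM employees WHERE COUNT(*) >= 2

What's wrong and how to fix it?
Bug: WHERE filters individual rows, not groups, so a group-level COUNT is invalid there

Fix: Group first with HAVING COUNT(*) >= 2, then COUNT the resulting groups

Corrected query:
SELECT COUNT(*) FROM (SELECT dept FROM employees GROUP BY dept HAVING COUNT(*) >= 2)

Result:
COUNT(*)
--------
2       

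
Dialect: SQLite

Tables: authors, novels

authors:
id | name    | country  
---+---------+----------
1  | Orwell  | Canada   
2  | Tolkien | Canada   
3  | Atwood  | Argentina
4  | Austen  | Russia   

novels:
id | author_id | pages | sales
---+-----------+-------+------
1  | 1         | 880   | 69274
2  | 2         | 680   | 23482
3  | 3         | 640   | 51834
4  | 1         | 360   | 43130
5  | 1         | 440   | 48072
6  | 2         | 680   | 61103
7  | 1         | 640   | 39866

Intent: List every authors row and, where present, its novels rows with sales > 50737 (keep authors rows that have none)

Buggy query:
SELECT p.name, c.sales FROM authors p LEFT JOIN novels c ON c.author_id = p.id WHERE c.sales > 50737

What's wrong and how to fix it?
Bug: Filtering c.sales in WHERE discards the NULL rows produced by LEFT JOIN, turning it into an inner join

Fix: Put 'c.sales > 50737' in the JOIN's ON clause instead of WHERE

Corrected query:
SELECT p.name, c.sales FROM authors p LEFT JOIN novels c ON c.author_id = p.id AND c.sales > 50737

Result:
name    | sales
--------+------
Orwell  | 69274
Tolkien | 61103
Atwood  | 51834
Austen  | NULL 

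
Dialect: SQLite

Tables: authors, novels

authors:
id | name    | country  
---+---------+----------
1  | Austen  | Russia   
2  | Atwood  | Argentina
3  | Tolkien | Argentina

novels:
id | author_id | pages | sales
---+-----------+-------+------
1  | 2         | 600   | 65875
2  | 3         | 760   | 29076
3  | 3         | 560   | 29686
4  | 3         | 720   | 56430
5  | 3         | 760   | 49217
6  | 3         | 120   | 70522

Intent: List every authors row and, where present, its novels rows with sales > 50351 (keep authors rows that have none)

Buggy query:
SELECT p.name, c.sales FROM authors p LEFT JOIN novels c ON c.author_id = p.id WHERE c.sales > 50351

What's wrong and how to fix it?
Bug: Filtering c.sales in WHERE discards the NULL rows produced by LEFT JOIN, turning it into an inner join

Fix: Put 'c.sales > 50351' in the JOIN's ON clause instead of WHERE

Corrected query:
SELECT p.name, c.sales FROM authors p LEFT JOIN novels c ON c.author_id = p.id AND c.sales > 50351

Result:
name    | sales
--------+------
Austen  | NULL 
Atwood  | 65875
Tolkien | 56430
Tolkien | 70522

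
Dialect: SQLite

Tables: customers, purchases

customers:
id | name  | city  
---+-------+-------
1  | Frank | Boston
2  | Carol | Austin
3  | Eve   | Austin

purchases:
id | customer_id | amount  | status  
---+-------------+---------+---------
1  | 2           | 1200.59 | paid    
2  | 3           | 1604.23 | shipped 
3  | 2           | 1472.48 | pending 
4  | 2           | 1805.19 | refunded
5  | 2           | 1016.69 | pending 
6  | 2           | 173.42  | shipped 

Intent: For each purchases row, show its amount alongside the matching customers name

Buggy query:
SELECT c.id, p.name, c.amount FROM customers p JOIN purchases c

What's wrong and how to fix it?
Bug: JOIN with no ON clause produces a cartesian product; every purchases row pairs with every customers row

Fix: Add ON c.customer_id = p.id to the JOIN

Corrected query:
SELECT c.id, p.name, c.amount FROM customers p JOIN purchases c ON c.customer_id = p.id

Result:
id | name  | amount 
---+-------+--------
1  | Carol | 1200.59
2  | Eve   | 1604.23
3  | Carol | 1472.48
4  | Carol | 1805.19
5  | Carol | 1016.69
6  | Carol | 173.42 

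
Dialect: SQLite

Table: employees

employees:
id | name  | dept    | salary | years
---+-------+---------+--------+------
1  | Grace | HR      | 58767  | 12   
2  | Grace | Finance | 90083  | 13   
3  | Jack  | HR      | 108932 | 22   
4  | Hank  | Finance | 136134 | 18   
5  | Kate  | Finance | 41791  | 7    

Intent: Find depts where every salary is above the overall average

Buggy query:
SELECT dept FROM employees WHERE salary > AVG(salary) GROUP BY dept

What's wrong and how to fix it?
Bug: AVG() is an aggregate; it can't sit directly in WHERE

Fix: Use a subquery for AVG and a HAVING MIN(...) filter so the condition holds for every row in the group

Corrected query:
SELECT dept FROM employees GROUP BY dept HAVING MIN(salary) > (SELECT AVG(salary) FROM employees)

Result:
(no rows)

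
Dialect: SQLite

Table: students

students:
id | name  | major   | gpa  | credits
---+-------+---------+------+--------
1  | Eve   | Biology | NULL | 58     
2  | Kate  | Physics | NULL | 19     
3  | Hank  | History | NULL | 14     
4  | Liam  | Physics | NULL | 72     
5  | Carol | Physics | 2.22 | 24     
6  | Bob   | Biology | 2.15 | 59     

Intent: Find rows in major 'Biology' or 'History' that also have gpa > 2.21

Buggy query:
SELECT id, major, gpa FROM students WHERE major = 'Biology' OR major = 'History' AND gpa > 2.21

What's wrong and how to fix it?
Bug: AND binds tighter than OR, so this parses as major = 'Biology' OR (major = 'History' AND gpa > 2.21)

Fix: Group the OR with parentheses (or use IN), then AND the threshold

Corrected query:
SELECT id, major, gpa FROM students WHERE (major = 'Biology' OR major = 'History') AND gpa > 2.21

Result:
(no rows)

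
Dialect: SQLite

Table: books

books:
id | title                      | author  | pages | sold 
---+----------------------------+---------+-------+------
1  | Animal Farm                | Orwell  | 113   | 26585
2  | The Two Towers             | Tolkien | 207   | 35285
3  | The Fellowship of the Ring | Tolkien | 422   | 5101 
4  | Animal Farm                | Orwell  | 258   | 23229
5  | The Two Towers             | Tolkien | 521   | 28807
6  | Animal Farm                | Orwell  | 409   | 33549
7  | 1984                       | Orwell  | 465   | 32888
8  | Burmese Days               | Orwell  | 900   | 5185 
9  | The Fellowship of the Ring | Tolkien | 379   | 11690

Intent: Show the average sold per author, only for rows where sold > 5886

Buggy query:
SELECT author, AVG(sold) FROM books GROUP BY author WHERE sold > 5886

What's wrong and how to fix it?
Bug: Row-level WHERE must come before GROUP BY in the clause order

Fix: Place WHERE between FROM and GROUP BY

Corrected query:
SELECT author, AVG(sold) FROM books WHERE sold > 5886 GROUP BY author

Result:
author  | AVG(sold)   
--------+-------------
Orwell  | 29062.75    
Tolkien | 25260.666667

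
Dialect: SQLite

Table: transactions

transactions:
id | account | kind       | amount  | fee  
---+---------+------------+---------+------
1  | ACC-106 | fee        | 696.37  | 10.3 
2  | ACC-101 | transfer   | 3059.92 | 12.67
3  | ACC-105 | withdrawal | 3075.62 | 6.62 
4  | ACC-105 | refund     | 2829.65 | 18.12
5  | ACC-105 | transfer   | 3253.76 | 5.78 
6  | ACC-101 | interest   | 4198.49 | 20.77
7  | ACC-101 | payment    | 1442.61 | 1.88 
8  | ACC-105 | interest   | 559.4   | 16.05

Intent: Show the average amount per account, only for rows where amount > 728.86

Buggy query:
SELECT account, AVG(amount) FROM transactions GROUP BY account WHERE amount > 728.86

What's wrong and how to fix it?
Bug: Row-level WHERE must come before GROUP BY in the clause order

Fix: Place WHERE between FROM and GROUP BY

Corrected query:
SELECT account, AVG(amount) FROM transactions WHERE amount > 728.86 GROUP BY account

Result:
account | AVG(amount)
--------+------------
ACC-101 | 2900.34    
ACC-105 | 3053.01    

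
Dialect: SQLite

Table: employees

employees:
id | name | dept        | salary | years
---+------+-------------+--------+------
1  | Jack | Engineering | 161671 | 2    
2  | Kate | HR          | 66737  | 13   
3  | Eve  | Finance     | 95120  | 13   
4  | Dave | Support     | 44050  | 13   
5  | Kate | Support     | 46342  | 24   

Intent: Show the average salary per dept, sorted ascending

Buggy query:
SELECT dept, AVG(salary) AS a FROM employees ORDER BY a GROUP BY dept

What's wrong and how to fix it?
Bug: GROUP BY must precede ORDER BY

Fix: Move ORDER BY to the end, after GROUP BY

Corrected query:
SELECT dept, AVG(salary) AS a FROM employees GROUP BY dept ORDER BY a

Result:
dept        | a     
------------+-------
Support     | 45196 
HR          | 66737 
Finance     | 95120 
Engineering | 161671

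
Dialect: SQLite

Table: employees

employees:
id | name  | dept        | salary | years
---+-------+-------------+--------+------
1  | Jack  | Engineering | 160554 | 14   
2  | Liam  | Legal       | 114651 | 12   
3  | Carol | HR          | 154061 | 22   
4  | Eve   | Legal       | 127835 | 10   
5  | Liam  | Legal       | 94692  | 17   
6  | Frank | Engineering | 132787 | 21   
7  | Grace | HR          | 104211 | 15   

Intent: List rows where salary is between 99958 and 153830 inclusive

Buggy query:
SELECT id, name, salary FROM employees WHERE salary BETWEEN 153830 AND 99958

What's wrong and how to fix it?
Bug: The bounds are reversed; BETWEEN a AND b requires a <= b to match anything

Fix: Write BETWEEN 99958 AND 153830

Corrected query:
SELECT id, name, salary FROM employees WHERE salary BETWEEN 99958 AND 153830

Result:
id | name  | salary
---+-------+-------
2  | Liam  | 114651
4  | Eve   | 127835
6  | Frank | 132787
7  | Grace | 104211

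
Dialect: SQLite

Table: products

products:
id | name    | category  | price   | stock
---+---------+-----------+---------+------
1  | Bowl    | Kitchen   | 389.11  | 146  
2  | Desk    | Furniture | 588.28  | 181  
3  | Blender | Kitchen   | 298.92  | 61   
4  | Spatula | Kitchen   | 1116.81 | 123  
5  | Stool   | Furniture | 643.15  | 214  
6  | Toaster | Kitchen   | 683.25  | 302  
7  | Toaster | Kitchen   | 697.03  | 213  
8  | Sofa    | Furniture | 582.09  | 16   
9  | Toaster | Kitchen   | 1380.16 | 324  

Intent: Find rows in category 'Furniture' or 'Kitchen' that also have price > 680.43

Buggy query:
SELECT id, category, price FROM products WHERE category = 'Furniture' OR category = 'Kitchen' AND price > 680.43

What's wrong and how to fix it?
Bug: AND binds tighter than OR, so this parses as category = 'Furniture' OR (category = 'Kitchen' AND price > 680.43)

Fix: Add parentheses around the OR so the AND applies to both alternatives

Corrected query:
SELECT id, category, price FROM products WHERE (category = 'Furniture' OR category = 'Kitchen') AND price > 680.43

Result:
id | category | price  
---+----------+--------
4  | Kitchen  | 1116.81
6  | Kitchen  | 683.25 
7  | Kitchen  | 697.03 
9  | Kitchen  | 1380.16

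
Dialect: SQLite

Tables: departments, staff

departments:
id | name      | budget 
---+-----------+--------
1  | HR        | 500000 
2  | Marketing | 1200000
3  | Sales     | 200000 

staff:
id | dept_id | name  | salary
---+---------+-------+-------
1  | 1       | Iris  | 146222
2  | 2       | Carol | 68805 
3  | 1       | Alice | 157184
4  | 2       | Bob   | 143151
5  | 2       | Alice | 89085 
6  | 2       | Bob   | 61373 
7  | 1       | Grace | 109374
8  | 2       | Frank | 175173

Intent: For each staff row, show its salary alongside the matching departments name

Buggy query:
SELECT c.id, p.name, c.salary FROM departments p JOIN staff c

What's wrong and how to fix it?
Bug: JOIN with no ON clause produces a cartesian product; every staff row pairs with every departments row

Fix: Specify the join condition linking the foreign key to the parent id

Corrected query:
SELECT c.id, p.name, c.salary FROM departments p JOIN staff c ON c.dept_id = p.id

Result:
id | name      | salary
---+-----------+-------
1  | HR        | 146222
2  | Marketing | 68805 
3  | HR        | 157184
4  | Marketing | 143151
5  | Marketing | 89085 
6  | Marketing | 61373 
7  | HR        | 109374
8  | Marketing | 175173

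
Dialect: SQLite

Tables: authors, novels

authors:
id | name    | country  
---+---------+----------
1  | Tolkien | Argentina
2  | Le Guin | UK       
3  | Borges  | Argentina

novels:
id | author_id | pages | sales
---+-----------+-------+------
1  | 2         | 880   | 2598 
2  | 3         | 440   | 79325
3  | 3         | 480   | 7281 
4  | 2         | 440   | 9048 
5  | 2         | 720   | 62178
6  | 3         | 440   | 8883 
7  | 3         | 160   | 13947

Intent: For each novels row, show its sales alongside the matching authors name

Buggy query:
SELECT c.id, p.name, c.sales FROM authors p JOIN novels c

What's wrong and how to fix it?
Bug: Missing join condition: each novels row is matched to all authors rows instead of just its own

Fix: Specify the join condition linking the foreign key to the parent id

Corrected query:
SELECT c.id, p.name, c.sales FROM authors p JOIN novels c ON c.author_id = p.id

Result:
id | name    | sales
---+---------+------
1  | Le Guin | 2598 
2  | Borges  | 79325
3  | Borges  | 7281 
4  | Le Guin | 9048 
5  | Le Guin | 62178
6  | Borges  | 8883 
7  | Borges  | 13947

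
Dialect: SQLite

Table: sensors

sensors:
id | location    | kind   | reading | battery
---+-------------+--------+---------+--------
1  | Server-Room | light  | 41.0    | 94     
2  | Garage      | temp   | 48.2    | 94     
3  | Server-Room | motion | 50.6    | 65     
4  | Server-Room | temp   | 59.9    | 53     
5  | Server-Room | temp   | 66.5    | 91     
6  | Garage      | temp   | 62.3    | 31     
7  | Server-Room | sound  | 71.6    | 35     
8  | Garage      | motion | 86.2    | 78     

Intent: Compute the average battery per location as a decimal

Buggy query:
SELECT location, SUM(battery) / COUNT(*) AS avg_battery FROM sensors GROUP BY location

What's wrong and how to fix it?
Bug: SUM(battery) and COUNT(*) are both integers; the division truncates the fractional part

Fix: Cast one side to REAL so the division keeps the fractional part

Corrected query:
SELECT location, SUM(battery) * 1.0 / COUNT(*) AS avg_battery FROM sensors GROUP BY location

Result:
location    | avg_battery
------------+------------
Garage      | 67.666667  
Server-Room | 67.6       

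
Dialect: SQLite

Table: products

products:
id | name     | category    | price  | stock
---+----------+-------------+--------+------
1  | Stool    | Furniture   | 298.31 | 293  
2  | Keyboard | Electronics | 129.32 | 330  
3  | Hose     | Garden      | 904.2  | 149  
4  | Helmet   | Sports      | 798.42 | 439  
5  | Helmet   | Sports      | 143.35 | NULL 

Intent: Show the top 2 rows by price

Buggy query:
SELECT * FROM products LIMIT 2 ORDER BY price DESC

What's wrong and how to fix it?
Bug: ORDER BY cannot follow LIMIT; LIMIT is the final clause

Fix: Swap the clauses: ORDER BY first, then LIMIT

Corrected query:
SELECT * FROM products ORDER BY price DESC LIMIT 2

Result:
id | name   | category | price  | stock
---+--------+----------+--------+------
3  | Hose   | Garden   | 904.2  | 149  
4  | Helmet | Sports   | 798.42 | 439  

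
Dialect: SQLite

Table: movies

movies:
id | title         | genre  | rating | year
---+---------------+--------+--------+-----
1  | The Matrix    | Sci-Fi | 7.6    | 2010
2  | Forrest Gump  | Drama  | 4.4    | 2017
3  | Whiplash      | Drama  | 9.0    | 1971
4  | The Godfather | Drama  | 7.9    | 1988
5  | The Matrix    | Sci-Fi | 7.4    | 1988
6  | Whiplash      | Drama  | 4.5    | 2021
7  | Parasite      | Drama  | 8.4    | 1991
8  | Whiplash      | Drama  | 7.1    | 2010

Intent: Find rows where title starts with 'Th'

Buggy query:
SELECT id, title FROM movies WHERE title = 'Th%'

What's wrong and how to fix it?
Bug: Wildcards only work with LIKE; '=' treats '%' as a literal character

Fix: Use LIKE for wildcard pattern matching

Corrected query:
SELECT id, title FROM movies WHERE title LIKE 'Th%'

Result:
id | title        
---+--------------
1  | The Matrix   
4  | The Godfather
5  | The Matrix   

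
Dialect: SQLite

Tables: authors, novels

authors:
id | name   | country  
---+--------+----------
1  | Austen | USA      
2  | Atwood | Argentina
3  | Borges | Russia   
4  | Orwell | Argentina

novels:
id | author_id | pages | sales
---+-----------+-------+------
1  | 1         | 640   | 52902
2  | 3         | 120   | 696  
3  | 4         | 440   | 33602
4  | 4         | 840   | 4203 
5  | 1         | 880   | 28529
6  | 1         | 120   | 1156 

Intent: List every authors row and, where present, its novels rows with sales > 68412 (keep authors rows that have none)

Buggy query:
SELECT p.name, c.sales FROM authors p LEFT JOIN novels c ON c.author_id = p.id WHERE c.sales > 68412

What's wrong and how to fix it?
Bug: Filtering c.sales in WHERE discards the NULL rows produced by LEFT JOIN, turning it into an inner join

Fix: Put 'c.sales > 68412' in the JOIN's ON clause instead of WHERE

Corrected query:
SELECT p.name, c.sales FROM authors p LEFT JOIN novels c ON c.author_id = p.id AND c.sales > 68412

Result:
name   | sales
-------+------
Austen | NULL 
Atwood | NULL 
Borges | NULL 
Orwell | NULL 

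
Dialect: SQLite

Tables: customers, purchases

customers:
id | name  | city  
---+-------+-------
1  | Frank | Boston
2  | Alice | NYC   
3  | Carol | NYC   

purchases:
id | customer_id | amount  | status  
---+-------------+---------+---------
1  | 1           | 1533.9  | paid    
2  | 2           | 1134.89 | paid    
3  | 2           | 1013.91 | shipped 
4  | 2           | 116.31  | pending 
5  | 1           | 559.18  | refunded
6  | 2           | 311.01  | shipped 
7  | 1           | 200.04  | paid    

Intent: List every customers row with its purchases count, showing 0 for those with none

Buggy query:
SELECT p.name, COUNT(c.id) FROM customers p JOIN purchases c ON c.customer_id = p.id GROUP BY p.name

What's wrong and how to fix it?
Bug: INNER JOIN drops customers rows that have no matching purchases rows

Fix: Switch to LEFT JOIN to retain unmatched parent rows

Corrected query:
SELECT p.name, COUNT(c.id) FROM customers p LEFT JOIN purchases c ON c.customer_id = p.id GROUP BY p.name

Result:
name  | COUNT(c.id)
------+------------
Alice | 4          
Carol | 0          
Frank | 3          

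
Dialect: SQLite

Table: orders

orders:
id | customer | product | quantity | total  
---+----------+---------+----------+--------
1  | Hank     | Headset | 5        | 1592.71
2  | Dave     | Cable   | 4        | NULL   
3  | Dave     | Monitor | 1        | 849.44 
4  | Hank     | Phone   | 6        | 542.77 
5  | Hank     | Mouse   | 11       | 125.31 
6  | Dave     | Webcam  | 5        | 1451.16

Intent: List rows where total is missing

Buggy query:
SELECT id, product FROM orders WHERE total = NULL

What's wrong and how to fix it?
Bug: Comparing to NULL with '=' never matches; NULL = NULL is unknown, not true

Fix: Use IS NULL to test for NULL

Corrected query:
SELECT id, product FROM orders WHERE total IS NULL

Result:
id | product
---+--------
2  | Cable  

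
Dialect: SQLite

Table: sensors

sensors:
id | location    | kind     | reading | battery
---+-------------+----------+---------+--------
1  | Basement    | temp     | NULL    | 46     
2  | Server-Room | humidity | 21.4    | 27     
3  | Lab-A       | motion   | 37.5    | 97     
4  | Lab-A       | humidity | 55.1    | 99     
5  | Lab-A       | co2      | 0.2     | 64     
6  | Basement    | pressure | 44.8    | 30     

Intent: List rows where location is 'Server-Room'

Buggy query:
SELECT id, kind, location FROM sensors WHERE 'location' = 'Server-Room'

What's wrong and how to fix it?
Bug: Single quotes denote string literals in SQL; the column name is being compared as a constant string

Fix: Reference the column as location without single quotes

Corrected query:
SELECT id, kind, location FROM sensors WHERE location = 'Server-Room'

Result:
id | kind     | location   
---+----------+------------
2  | humidity | Server-Room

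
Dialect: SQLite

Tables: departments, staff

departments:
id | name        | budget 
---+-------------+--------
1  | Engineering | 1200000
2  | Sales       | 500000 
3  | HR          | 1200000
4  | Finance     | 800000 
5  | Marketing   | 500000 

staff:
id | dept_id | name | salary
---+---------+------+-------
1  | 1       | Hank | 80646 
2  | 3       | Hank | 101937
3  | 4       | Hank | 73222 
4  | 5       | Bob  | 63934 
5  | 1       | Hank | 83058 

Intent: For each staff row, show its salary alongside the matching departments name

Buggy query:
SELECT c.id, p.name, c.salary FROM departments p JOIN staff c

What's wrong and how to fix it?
Bug: Missing join condition: each staff row is matched to all departments rows instead of just its own

Fix: Add ON c.dept_id = p.id to the JOIN

Corrected query:
SELECT c.id, p.name, c.salary FROM departments p JOIN staff c ON c.dept_id = p.id

Result:
id | name        | salary
---+-------------+-------
1  | Engineering | 80646 
2  | HR          | 101937
3  | Finance     | 73222 
4  | Marketing   | 63934 
5  | Engineering | 83058 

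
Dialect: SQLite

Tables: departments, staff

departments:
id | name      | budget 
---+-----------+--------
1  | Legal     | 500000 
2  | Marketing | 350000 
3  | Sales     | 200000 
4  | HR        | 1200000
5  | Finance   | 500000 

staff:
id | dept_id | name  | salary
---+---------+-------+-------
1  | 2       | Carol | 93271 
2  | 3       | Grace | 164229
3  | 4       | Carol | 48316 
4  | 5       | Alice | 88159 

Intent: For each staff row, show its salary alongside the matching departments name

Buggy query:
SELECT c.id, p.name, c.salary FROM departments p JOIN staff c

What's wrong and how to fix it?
Bug: JOIN with no ON clause produces a cartesian product; every staff row pairs with every departments row

Fix: Specify the join condition linking the foreign key to the parent id

Corrected query:
SELECT c.id, p.name, c.salary FROM departments p JOIN staff c ON c.dept_id = p.id

Result:
id | name      | salary
---+-----------+-------
1  | Marketing | 93271 
2  | Sales     | 164229
3  | HR        | 48316 
4  | Finance   | 88159 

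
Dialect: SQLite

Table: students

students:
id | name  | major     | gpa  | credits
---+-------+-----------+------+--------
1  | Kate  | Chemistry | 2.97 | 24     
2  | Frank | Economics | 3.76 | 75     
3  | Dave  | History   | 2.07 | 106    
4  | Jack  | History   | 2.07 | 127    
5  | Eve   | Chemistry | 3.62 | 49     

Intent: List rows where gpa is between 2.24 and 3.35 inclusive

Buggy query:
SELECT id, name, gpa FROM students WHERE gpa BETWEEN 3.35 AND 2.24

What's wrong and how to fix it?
Bug: BETWEEN expects the lower bound first; with 3.35 AND 2.24 the range is empty

Fix: Swap the bounds so the smaller value comes first

Corrected query:
SELECT id, name, gpa FROM students WHERE gpa BETWEEN 2.24 AND 3.35

Result:
id | name | gpa 
---+------+-----
1  | Kate | 2.97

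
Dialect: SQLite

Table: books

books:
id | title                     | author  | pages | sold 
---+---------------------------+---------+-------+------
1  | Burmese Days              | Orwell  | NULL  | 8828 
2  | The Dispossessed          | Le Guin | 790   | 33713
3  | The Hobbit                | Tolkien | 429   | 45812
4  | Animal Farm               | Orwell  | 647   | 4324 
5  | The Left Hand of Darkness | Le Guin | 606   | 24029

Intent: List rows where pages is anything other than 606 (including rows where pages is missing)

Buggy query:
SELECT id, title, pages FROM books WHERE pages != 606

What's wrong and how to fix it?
Bug: 'pages != 606' is unknown when pages is NULL, so NULL rows are silently excluded

Fix: Handle NULL separately with IS NULL alongside the inequality

Corrected query:
SELECT id, title, pages FROM books WHERE pages != 606 OR pages IS NULL

Result:
id | title            | pages
---+------------------+------
1  | Burmese Days     | NULL 
2  | The Dispossessed | 790  
3  | The Hobbit       | 429  
4  | Animal Farm      | 647  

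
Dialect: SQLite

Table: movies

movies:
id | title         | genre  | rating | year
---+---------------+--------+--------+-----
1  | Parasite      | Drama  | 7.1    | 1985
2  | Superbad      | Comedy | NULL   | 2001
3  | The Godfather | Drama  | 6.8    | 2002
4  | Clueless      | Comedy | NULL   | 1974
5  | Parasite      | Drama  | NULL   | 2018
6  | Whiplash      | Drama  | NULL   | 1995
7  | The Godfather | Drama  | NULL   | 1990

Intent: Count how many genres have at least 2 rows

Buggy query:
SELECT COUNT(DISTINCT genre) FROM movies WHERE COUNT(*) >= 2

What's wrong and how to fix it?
Bug: COUNT(*) cannot appear in WHERE; the per-group count doesn't exist yet

Fix: Use a subquery that GROUPs and filters with HAVING, then count its rows

Corrected query:
SELECT COUNT(*) FROM (SELECT genre FROM movies GROUP BY genre HAVING COUNT(*) >= 2)

Result:
COUNT(*)
--------
2       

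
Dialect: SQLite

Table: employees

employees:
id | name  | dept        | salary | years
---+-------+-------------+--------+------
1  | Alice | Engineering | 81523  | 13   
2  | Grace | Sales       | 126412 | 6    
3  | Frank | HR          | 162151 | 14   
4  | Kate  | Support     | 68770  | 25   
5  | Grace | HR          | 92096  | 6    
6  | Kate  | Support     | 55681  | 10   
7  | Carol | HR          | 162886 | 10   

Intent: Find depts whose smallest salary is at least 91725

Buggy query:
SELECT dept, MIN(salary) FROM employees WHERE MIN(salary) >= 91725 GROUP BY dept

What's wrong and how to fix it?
Bug: Aggregates like MIN are computed per group after WHERE runs

Fix: Use HAVING for the per-group MIN condition

Corrected query:
SELECT dept, MIN(salary) FROM employees GROUP BY dept HAVING MIN(salary) >= 91725

Result:
dept  | MIN(salary)
------+------------
HR    | 92096      
Sales | 126412     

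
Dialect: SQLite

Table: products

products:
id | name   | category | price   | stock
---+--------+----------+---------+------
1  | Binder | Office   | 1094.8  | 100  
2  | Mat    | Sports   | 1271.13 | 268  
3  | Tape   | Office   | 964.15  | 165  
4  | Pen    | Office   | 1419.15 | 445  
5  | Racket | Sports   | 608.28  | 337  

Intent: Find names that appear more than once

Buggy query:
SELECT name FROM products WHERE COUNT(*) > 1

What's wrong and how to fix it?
Bug: WHERE can't reference COUNT(*); aggregates are computed after WHERE

Fix: GROUP BY name, then filter groups with HAVING COUNT(*) > 1

Corrected query:
SELECT name FROM products GROUP BY name HAVING COUNT(*) > 1

Result:
(no rows)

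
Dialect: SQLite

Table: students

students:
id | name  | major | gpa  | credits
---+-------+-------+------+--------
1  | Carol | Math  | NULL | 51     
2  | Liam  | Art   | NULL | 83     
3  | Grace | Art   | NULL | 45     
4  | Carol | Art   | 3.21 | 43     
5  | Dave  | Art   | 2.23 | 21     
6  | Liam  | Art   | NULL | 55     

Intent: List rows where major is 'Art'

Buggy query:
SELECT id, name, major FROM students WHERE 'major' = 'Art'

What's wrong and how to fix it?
Bug: 'major' in single quotes is a string literal, not the column; the comparison is literal-vs-literal and never true

Fix: Reference the column as major without single quotes

Corrected query:
SELECT id, name, major FROM students WHERE major = 'Art'

Result:
id | name  | major
---+-------+------
2  | Liam  | Art  
3  | Grace | Art  
4  | Carol | Art  
5  | Dave  | Art  
6  | Liam  | Art  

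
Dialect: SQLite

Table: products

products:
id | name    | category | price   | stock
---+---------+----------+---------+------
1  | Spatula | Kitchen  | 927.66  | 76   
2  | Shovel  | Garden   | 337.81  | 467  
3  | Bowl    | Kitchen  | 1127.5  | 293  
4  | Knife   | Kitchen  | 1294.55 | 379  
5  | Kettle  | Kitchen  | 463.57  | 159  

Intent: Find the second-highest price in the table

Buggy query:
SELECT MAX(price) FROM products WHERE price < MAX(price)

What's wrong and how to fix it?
Bug: The inner MAX is an aggregate inside WHERE, which is not allowed

Fix: Put the inner MAX in a scalar subquery

Corrected query:
SELECT MAX(price) FROM products WHERE price < (SELECT MAX(price) FROM products)

Result:
MAX(price)
----------
1127.5    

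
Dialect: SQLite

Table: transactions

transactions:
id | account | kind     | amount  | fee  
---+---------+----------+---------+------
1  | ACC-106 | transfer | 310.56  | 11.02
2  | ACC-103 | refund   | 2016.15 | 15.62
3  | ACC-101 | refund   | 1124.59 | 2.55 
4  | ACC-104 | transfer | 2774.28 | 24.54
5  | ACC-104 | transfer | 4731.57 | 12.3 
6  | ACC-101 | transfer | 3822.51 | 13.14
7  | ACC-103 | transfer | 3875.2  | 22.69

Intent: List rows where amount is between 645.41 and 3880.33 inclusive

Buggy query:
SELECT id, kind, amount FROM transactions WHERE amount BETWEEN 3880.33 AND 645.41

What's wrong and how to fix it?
Bug: The bounds are reversed; BETWEEN a AND b requires a <= b to match anything

Fix: Swap the bounds so the smaller value comes first

Corrected query:
SELECT id, kind, amount FROM transactions WHERE amount BETWEEN 645.41 AND 3880.33

Result:
id | kind     | amount 
---+----------+--------
2  | refund   | 2016.15
3  | refund   | 1124.59
4  | transfer | 2774.28
6  | transfer | 3822.51
7  | transfer | 3875.2 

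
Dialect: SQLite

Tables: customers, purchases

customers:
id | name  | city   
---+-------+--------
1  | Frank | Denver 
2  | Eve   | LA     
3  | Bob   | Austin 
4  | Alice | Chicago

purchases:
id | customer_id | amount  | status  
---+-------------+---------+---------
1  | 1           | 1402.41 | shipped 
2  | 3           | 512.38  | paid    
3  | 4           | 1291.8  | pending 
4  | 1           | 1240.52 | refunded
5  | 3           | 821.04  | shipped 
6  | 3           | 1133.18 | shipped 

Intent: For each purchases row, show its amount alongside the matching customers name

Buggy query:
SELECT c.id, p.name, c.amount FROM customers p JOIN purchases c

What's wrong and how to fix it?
Bug: Missing join condition: each purchases row is matched to all customers rows instead of just its own

Fix: Add ON c.customer_id = p.id to the JOIN

Corrected query:
SELECT c.id, p.name, c.amount FROM customers p JOIN purchases c ON c.customer_id = p.id

Result:
id | name  | amount 
---+-------+--------
1  | Frank | 1402.41
2  | Bob   | 512.38 
3  | Alice | 1291.8 
4  | Frank | 1240.52
5  | Bob   | 821.04 
6  | Bob   | 1133.18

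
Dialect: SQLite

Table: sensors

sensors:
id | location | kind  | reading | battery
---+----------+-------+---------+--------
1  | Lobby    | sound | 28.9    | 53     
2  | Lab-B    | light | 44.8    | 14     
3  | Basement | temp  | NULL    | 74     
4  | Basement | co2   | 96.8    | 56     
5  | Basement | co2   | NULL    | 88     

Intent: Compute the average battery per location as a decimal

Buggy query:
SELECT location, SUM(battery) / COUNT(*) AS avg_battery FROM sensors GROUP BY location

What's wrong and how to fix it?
Bug: Both operands are integers, so '/' performs integer division and truncates

Fix: Cast one side to REAL so the division keeps the fractional part

Corrected query:
SELECT location, SUM(battery) * 1.0 / COUNT(*) AS avg_battery FROM sensors GROUP BY location

Result:
location | avg_battery
---------+------------
Basement | 72.666667  
Lab-B    | 14         
Lobby    | 53         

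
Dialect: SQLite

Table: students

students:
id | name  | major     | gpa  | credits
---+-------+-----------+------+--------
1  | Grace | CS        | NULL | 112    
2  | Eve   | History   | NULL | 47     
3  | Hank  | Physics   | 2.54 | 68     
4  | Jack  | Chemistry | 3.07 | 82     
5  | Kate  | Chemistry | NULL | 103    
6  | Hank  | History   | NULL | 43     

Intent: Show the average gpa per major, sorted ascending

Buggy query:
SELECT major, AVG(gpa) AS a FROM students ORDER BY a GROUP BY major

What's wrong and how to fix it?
Bug: GROUP BY must precede ORDER BY

Fix: Reorder: SELECT … FROM … GROUP BY … ORDER BY …

Corrected query:
SELECT major, AVG(gpa) AS a FROM students GROUP BY major ORDER BY a

Result:
major     | a   
----------+-----
CS        | NULL
History   | NULL
Physics   | 2.54
Chemistry | 3.07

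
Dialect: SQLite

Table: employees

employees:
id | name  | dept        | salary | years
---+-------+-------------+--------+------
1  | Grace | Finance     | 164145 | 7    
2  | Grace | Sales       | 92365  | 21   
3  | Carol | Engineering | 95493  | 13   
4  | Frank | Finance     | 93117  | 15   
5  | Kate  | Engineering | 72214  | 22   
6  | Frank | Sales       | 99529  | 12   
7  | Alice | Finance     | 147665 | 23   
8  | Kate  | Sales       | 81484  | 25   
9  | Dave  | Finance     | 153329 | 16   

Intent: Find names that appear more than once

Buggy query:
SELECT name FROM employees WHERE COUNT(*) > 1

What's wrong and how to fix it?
Bug: COUNT(*) is an aggregate and cannot be used in WHERE

Fix: GROUP BY name, then filter groups with HAVING COUNT(*) > 1

Corrected query:
SELECT name FROM employees GROUP BY name HAVING COUNT(*) > 1

Result:
name 
-----
Frank
Grace
Kate 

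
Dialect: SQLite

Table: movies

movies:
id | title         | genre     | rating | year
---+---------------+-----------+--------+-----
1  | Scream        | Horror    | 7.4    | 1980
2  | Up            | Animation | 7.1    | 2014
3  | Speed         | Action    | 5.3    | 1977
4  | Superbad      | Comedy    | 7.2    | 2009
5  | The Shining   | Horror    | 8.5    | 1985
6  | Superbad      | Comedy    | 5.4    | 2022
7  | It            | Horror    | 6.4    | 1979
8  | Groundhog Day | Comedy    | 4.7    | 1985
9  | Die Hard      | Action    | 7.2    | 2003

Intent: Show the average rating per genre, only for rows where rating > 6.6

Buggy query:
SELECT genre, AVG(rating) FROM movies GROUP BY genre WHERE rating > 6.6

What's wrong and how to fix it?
Bug: Row-level WHERE must come before GROUP BY in the clause order

Fix: Move the WHERE clause before GROUP BY

Corrected query:
SELECT genre, AVG(rating) FROM movies WHERE rating > 6.6 GROUP BY genre

Result:
genre     | AVG(rating)
----------+------------
Action    | 7.2        
Animation | 7.1        
Comedy    | 7.2        
Horror    | 7.95       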